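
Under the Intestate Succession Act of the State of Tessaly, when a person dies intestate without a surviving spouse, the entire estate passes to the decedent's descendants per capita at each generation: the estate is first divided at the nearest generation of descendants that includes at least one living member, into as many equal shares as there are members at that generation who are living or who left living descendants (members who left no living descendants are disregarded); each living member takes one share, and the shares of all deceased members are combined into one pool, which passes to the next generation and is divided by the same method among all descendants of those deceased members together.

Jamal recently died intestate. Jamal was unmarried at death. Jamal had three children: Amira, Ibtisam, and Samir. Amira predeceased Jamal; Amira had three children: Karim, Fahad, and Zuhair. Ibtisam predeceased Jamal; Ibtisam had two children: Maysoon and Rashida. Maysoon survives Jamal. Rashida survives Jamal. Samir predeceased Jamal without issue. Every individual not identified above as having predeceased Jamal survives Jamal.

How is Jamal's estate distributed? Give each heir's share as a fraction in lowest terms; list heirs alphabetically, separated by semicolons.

There is no surviving spouse, so the entire estate passes to Jamal's descendants per capita at each generation.
No one at generation 1 (Amira, Ibtisam) is living; moving to the next generation.
At generation 2 (Karim, Fahad, Zuhair, Maysoon, Rashida) there are 5 shares of (1)/5 = 1/5 each.
Living: Karim, Fahad, Zuhair, Maysoon, and Rashida — each takes 1/5.

Fahad 1/5; Karim 1/5; Maysoon 1/5; Rashida 1/5; Zuhair 1/5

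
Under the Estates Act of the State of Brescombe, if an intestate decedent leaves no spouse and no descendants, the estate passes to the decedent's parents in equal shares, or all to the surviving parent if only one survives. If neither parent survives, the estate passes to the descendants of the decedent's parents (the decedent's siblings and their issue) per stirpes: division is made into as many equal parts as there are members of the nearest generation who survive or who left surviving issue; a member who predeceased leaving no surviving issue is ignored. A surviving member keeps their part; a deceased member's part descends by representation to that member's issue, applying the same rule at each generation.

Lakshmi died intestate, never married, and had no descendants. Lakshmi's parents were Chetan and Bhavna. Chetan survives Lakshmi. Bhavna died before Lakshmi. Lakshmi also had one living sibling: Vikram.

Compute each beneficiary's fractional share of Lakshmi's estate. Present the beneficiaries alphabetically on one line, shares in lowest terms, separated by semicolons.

Only one parent, Chetan, survives, so Chetan takes the entire estate. The siblings take nothing because a surviving parent has priority.

Chetan 1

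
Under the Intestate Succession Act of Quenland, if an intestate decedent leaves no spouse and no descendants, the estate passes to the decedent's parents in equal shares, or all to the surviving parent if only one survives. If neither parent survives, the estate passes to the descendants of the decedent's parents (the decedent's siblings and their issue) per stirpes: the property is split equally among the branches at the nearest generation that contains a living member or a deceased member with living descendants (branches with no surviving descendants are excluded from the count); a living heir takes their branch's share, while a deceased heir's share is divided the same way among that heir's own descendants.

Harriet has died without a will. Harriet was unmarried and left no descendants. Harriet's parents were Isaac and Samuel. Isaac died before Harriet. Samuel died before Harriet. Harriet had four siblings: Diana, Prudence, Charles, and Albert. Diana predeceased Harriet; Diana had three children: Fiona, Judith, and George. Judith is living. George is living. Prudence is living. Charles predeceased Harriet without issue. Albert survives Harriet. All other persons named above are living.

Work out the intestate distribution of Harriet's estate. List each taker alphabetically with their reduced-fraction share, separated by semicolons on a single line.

Neither parent survives and there are no descendants, so the estate passes to Harriet's siblings and their issue per stirpes.
Charles left no surviving issue, so that branch lapses and is disregarded.
The estate is divided into 3 equal shares of 1/3 among Diana, Prudence, Albert.
Diana predeceased; the 1/3 allotted to Diana's branch passes to Diana's issue by representation.
The 1/3 is divided into 3 equal shares of 1/9 among Fiona, Judith, George.
Fiona is living and takes 1/9.
Judith is living and takes 1/9.
George is living and takes 1/9.
Prudence is living and takes 1/3.
Albert is living and takes 1/3.

Albert 1/3; Fiona 1/9; George 1/9; Judith 1/9; Prudence 1/3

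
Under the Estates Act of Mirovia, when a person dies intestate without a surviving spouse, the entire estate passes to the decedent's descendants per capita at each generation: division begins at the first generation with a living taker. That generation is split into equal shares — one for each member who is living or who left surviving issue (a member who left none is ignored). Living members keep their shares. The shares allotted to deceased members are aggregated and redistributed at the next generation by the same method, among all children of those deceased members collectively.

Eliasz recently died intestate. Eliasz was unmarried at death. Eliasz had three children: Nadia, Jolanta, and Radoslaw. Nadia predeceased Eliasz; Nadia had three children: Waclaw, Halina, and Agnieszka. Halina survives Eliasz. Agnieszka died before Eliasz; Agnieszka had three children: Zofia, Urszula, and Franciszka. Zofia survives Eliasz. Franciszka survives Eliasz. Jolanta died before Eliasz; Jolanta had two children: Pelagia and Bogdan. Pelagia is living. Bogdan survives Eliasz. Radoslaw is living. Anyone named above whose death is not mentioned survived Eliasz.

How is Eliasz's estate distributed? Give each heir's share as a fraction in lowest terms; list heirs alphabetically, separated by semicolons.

There is no surviving spouse, so the entire estate passes to Eliasz's descendants per capita at each generation.
At generation 1 (Nadia, Jolanta, Radoslaw) there are 3 shares of (1)/3 = 1/3 each.
Living: Radoslaw — each takes 1/3.
Deceased: Nadia and Jolanta. Their combined 2/3 is pooled and carried to generation 2.
At generation 2 (Waclaw, Halina, Agnieszka, Pelagia, Bogdan) there are 5 shares of (2/3)/5 = 2/15 each.
Living: Waclaw, Halina, Pelagia, and Bogdan — each takes 2/15.
Deceased: Agnieszka. That 2/15 share is carried to generation 3.
At generation 3 (Zofia, Urszula, Franciszka) there are 3 shares of (2/15)/3 = 2/45 each.
Living: Zofia, Urszula, and Franciszka — each takes 2/45.

Bogdan 2/15; Franciszka 2/45; Halina 2/15; Pelagia 2/15; Radoslaw 1/3; Urszula 2/45; Waclaw 2/15; Zofia 2/45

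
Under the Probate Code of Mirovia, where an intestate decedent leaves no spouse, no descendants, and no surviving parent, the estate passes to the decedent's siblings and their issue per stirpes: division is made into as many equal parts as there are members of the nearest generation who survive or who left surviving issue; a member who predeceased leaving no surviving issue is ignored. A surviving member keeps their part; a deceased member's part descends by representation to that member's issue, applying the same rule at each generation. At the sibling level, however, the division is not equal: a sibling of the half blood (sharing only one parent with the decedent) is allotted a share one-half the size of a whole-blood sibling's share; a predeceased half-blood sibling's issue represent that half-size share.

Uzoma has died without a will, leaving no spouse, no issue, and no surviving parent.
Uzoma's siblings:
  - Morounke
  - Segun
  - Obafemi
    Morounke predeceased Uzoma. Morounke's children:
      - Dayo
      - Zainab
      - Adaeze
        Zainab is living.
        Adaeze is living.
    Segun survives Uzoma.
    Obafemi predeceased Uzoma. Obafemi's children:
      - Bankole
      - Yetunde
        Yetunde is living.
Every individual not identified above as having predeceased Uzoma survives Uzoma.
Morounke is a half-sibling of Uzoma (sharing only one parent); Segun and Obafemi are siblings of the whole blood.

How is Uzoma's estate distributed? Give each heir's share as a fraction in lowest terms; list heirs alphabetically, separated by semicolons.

No spouse, descendants, or parent survives, so the estate passes to Uzoma's siblings per stirpes.
Half-blood siblings count for one-half the weight of whole-blood siblings at the initial division.
Dividing 1 in proportion to weights (total weight 5/2): Morounke (weight 1/2) → 1/5; Segun (weight 1) → 2/5; Obafemi (weight 1) → 2/5.
Morounke predeceased; the 1/5 allotted to Morounke's branch passes to Morounke's issue by representation.
The 1/5 is divided into 3 equal shares of 1/15 among Dayo, Zainab, Adaeze.
Dayo is living and takes 1/15.
Zainab is living and takes 1/15.
Adaeze is living and takes 1/15.
Segun is living and takes 2/5.
Obafemi predeceased; the 2/5 allotted to Obafemi's branch passes to Obafemi's issue by representation.
The 2/5 is divided into 2 equal shares of 1/5 among Bankole, Yetunde.
Bankole is living and takes 1/5.
Yetunde is living and takes 1/5.

Adaeze 1/15; Bankole 1/5; Dayo 1/15; Segun 2/5; Yetunde 1/5; Zainab 1/15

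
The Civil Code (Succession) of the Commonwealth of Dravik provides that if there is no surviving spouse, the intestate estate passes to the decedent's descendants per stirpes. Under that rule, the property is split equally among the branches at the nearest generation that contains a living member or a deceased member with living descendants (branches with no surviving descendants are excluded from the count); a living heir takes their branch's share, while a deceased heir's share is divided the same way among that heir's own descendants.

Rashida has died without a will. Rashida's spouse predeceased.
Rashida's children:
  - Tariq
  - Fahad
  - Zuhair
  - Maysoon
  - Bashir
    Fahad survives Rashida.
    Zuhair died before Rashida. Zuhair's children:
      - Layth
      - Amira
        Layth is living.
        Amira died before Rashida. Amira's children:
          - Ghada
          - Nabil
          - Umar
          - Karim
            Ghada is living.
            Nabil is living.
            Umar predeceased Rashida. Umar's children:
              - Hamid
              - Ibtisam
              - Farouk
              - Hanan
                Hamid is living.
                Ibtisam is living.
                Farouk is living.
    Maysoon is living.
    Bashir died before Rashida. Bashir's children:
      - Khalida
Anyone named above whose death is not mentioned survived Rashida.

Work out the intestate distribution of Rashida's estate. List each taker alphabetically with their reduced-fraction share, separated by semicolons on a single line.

There is no surviving spouse, so the entire estate passes to Rashida's descendants per stirpes.
The estate is divided into 5 equal shares of 1/5 among Tariq, Fahad, Zuhair, Maysoon, Bashir.
Tariq is living and takes 1/5.
Fahad is living and takes 1/5.
Zuhair predeceased; the 1/5 allotted to Zuhair's branch passes to Zuhair's issue by representation.
The 1/5 is divided into 2 equal shares of 1/10 among Layth, Amira.
Layth is living and takes 1/10.
Amira predeceased; the 1/10 allotted to Amira's branch passes to Amira's issue by representation.
The 1/10 is divided into 4 equal shares of 1/40 among Ghada, Nabil, Umar, Karim.
Ghada is living and takes 1/40.
Nabil is living and takes 1/40.
Umar predeceased; the 1/40 allotted to Umar's branch passes to Umar's issue by representation.
The 1/40 is divided into 4 equal shares of 1/160 among Hamid, Ibtisam, Farouk, Hanan.
Hamid is living and takes 1/160.
Ibtisam is living and takes 1/160.
Farouk is living and takes 1/160.
Hanan is living and takes 1/160.
Karim is living and takes 1/40.
Maysoon is living and takes 1/5.
Bashir predeceased; the 1/5 allotted to Bashir's branch passes to Bashir's issue by representation.
Khalida is the sole taker at this level and receives the full 1/5.

Fahad 1/5; Farouk 1/160; Ghada 1/40; Hamid 1/160; Hanan 1/160; Ibtisam 1/160; Karim 1/40; Khalida 1/5; Layth 1/10; Maysoon 1/5; Nabil 1/40; Tariq 1/5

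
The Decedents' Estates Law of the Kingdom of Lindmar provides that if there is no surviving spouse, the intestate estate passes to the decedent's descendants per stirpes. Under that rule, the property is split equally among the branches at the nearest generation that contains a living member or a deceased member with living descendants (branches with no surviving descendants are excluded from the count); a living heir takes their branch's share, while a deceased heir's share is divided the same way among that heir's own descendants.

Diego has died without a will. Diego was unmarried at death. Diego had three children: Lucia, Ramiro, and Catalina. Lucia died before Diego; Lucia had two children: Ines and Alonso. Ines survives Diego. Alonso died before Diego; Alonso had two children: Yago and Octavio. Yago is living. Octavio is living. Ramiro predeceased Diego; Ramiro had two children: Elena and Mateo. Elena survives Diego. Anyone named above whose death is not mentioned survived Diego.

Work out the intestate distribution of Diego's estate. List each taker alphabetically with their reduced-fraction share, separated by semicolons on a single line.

Catalina 1/3; Elena 1/6; Ines 1/6; Mateo 1/6; Octavio 1/12; Yago 1/12

There is no surviving spouse, so the entire estate passes to Diego's descendants per stirpes.
The estate is divided into 3 equal shares of 1/3 among Lucia, Ramiro, Catalina.
Lucia predeceased; the 1/3 allotted to Lucia's branch passes to Lucia's issue by representation.
The 1/3 is divided into 2 equal shares of 1/6 among Ines, Alonso.
Ines is living and takes 1/6.
Alonso predeceased; the 1/6 allotted to Alonso's branch passes to Alonso's issue by representation.
The 1/6 is divided into 2 equal shares of 1/12 among Yago, Octavio.
Yago is living and takes 1/12.
Octavio is living and takes 1/12.
Ramiro predeceased; the 1/3 allotted to Ramiro's branch passes to Ramiro's issue by representation.
The 1/3 is divided into 2 equal shares of 1/6 among Elena, Mateo.
Elena is living and takes 1/6.
Mateo is living and takes 1/6.
Catalina is living and takes 1/3.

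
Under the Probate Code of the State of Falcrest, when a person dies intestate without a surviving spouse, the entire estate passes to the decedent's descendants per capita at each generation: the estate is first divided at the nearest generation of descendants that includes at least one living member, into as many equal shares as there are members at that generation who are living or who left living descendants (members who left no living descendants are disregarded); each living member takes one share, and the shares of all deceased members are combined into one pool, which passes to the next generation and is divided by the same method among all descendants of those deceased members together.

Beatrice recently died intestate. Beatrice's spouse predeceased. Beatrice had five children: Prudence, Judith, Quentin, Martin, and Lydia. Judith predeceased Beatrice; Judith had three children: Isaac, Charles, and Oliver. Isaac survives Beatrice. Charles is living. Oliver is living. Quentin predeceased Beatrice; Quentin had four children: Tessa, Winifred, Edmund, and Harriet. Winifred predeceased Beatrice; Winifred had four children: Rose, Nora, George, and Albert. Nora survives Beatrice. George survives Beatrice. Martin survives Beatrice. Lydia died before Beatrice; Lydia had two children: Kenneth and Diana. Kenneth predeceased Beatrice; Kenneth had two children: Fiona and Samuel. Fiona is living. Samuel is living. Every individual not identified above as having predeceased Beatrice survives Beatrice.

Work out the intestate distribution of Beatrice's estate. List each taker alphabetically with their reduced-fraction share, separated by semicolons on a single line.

There is no surviving spouse, so the entire estate passes to Beatrice's descendants per capita at each generation.
At generation 1 (Prudence, Judith, Quentin, Martin, Lydia) there are 5 shares of (1)/5 = 1/5 each.
Living: Prudence and Martin — each takes 1/5.
Deceased: Judith, Quentin, and Lydia. Their combined 3/5 is pooled and carried to generation 2.
At generation 2 (Isaac, Charles, Oliver, Tessa, Winifred, Edmund, Harriet, Kenneth, Diana) there are 9 shares of (3/5)/9 = 1/15 each.
Living: Isaac, Charles, Oliver, Tessa, Edmund, Harriet, and Diana — each takes 1/15.
Deceased: Winifred and Kenneth. Their combined 2/15 is pooled and carried to generation 3.
At generation 3 (Rose, Nora, George, Albert, Fiona, Samuel) there are 6 shares of (2/15)/6 = 1/45 each.
Living: Rose, Nora, George, Albert, Fiona, and Samuel — each takes 1/45.

Albert 1/45; Charles 1/15; Diana 1/15; Edmund 1/15; Fiona 1/45; George 1/45; Harriet 1/15; Isaac 1/15; Martin 1/5; Nora 1/45; Oliver 1/15; Prudence 1/5; Rose 1/45; Samuel 1/45; Tessa 1/15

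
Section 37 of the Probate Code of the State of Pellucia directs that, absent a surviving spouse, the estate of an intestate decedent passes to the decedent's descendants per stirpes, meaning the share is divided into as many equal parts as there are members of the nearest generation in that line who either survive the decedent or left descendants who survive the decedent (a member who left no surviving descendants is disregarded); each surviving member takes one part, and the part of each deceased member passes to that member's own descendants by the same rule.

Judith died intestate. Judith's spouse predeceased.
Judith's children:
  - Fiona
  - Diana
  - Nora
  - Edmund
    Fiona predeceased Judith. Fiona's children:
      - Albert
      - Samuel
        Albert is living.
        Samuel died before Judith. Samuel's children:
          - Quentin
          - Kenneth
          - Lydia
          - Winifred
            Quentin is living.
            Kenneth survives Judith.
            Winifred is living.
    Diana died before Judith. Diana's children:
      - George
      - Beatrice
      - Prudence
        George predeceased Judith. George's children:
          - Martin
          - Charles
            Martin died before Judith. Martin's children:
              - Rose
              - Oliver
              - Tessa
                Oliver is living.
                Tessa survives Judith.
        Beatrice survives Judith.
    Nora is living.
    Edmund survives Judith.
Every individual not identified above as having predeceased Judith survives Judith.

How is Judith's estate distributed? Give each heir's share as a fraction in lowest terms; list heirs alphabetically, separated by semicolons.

Albert 1/8; Beatrice 1/12; Charles 1/24; Edmund 1/4; Kenneth 1/32; Lydia 1/32; Nora 1/4; Oliver 1/72; Prudence 1/12; Quentin 1/32; Rose 1/72; Tessa 1/72; Winifred 1/32

There is no surviving spouse, so the entire estate passes to Judith's descendants per stirpes.
The estate is divided into 4 equal shares of 1/4 among Fiona, Diana, Nora, Edmund.
Fiona predeceased; the 1/4 allotted to Fiona's branch passes to Fiona's issue by representation.
The 1/4 is divided into 2 equal shares of 1/8 among Albert, Samuel.
Albert is living and takes 1/8.
Samuel predeceased; the 1/8 allotted to Samuel's branch passes to Samuel's issue by representation.
The 1/8 is divided into 4 equal shares of 1/32 among Quentin, Kenneth, Lydia, Winifred.
Quentin is living and takes 1/32.
Kenneth is living and takes 1/32.
Lydia is living and takes 1/32.
Winifred is living and takes 1/32.
Diana predeceased; the 1/4 allotted to Diana's branch passes to Diana's issue by representation.
The 1/4 is divided into 3 equal shares of 1/12 among George, Beatrice, Prudence.
George predeceased; the 1/12 allotted to George's branch passes to George's issue by representation.
The 1/12 is divided into 2 equal shares of 1/24 among Martin, Charles.
Martin predeceased; the 1/24 allotted to Martin's branch passes to Martin's issue by representation.
The 1/24 is divided into 3 equal shares of 1/72 among Rose, Oliver, Tessa.
Rose is living and takes 1/72.
Oliver is living and takes 1/72.
Tessa is living and takes 1/72.
Charles is living and takes 1/24.
Beatrice is living and takes 1/12.
Prudence is living and takes 1/12.
Nora is living and takes 1/4.
Edmund is living and takes 1/4.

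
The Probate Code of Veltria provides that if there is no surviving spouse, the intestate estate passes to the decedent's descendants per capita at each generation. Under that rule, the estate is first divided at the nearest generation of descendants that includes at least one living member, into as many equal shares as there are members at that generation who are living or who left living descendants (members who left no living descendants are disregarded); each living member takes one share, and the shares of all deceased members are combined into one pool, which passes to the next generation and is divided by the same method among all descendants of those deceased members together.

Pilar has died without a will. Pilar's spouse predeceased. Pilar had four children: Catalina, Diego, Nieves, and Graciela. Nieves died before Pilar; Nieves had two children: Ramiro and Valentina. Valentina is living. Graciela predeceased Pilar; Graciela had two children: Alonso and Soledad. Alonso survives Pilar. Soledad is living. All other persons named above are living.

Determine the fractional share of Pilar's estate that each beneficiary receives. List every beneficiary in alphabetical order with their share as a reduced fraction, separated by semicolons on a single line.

There is no surviving spouse, so the entire estate passes to Pilar's descendants per capita at each generation.
At generation 1 (Catalina, Diego, Nieves, Graciela) there are 4 shares of (1)/4 = 1/4 each.
Living: Catalina and Diego — each takes 1/4.
Deceased: Nieves and Graciela. Their combined 1/2 is pooled and carried to generation 2.
At generation 2 (Ramiro, Valentina, Alonso, Soledad) there are 4 shares of (1/2)/4 = 1/8 each.
Living: Ramiro, Valentina, Alonso, and Soledad — each takes 1/8.

Alonso 1/8; Catalina 1/4; Diego 1/4; Ramiro 1/8; Soledad 1/8; Valentina 1/8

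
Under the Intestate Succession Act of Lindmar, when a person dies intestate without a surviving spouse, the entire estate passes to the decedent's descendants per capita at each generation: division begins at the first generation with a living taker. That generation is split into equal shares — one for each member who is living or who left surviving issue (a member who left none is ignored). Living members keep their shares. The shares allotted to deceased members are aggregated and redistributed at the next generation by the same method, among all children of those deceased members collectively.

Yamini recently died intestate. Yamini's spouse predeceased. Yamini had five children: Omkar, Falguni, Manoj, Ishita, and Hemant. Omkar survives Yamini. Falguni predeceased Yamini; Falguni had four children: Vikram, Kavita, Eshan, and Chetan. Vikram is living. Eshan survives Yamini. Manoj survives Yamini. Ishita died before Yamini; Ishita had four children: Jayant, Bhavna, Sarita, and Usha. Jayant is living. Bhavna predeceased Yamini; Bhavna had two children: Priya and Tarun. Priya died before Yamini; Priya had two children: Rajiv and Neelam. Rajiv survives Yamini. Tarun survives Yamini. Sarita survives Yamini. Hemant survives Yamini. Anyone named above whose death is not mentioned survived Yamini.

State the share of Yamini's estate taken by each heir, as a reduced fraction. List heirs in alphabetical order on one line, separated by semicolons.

Chetan 1/20; Eshan 1/20; Hemant 1/5; Jayant 1/20; Kavita 1/20; Manoj 1/5; Neelam 1/80; Omkar 1/5; Rajiv 1/80; Sarita 1/20; Tarun 1/40; Usha 1/20; Vikram 1/20

There is no surviving spouse, so the entire estate passes to Yamini's descendants per capita at each generation.
At generation 1 (Omkar, Falguni, Manoj, Ishita, Hemant) there are 5 shares of (1)/5 = 1/5 each.
Living: Omkar, Manoj, and Hemant — each takes 1/5.
Deceased: Falguni and Ishita. Their combined 2/5 is pooled and carried to generation 2.
At generation 2 (Vikram, Kavita, Eshan, Chetan, Jayant, Bhavna, Sarita, Usha) there are 8 shares of (2/5)/8 = 1/20 each.
Living: Vikram, Kavita, Eshan, Chetan, Jayant, Sarita, and Usha — each takes 1/20.
Deceased: Bhavna. That 1/20 share is carried to generation 3.
At generation 3 (Priya, Tarun) there are 2 shares of (1/20)/2 = 1/40 each.
Living: Tarun — each takes 1/40.
Deceased: Priya. That 1/40 share is carried to generation 4.
At generation 4 (Rajiv, Neelam) there are 2 shares of (1/40)/2 = 1/80 each.
Living: Rajiv and Neelam — each takes 1/80.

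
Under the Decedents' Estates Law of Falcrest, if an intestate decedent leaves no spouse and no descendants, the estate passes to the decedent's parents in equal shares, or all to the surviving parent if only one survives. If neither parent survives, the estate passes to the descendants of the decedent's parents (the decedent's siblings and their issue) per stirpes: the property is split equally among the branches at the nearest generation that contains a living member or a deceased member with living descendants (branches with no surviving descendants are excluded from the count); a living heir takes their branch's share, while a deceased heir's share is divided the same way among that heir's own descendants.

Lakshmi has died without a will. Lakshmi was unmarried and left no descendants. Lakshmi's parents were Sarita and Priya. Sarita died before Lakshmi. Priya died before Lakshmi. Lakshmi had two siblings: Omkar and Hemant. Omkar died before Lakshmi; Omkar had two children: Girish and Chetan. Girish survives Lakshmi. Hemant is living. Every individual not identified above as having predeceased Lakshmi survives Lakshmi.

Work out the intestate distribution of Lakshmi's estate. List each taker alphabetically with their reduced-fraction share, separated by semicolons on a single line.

Neither parent survives and there are no descendants, so the estate passes to Lakshmi's siblings and their issue per stirpes.
The estate is divided into 2 equal shares of 1/2 among Omkar, Hemant.
Omkar predeceased; the 1/2 allotted to Omkar's branch passes to Omkar's issue by representation.
The 1/2 is divided into 2 equal shares of 1/4 among Girish, Chetan.
Girish is living and takes 1/4.
Chetan is living and takes 1/4.
Hemant is living and takes 1/2.

Chetan 1/4; Girish 1/4; Hemant 1/2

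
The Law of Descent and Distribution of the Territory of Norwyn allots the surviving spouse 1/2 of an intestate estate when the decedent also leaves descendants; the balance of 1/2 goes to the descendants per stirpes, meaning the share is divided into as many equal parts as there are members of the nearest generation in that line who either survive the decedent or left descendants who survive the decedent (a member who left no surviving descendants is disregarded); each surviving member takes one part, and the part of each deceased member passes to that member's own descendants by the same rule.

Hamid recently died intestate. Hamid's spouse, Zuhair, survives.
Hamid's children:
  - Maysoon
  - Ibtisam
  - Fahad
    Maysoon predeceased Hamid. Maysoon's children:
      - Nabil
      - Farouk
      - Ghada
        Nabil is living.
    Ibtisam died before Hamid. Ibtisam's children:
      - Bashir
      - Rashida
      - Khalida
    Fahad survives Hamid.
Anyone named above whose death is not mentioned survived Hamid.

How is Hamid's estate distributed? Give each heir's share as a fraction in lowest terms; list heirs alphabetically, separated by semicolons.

Zuhair, as surviving spouse, takes 1/2.
The remaining 1/2 passes to Hamid's descendants per stirpes.
The 1/2 is divided into 3 equal shares of 1/6 among Maysoon, Ibtisam, Fahad.
Maysoon predeceased; the 1/6 allotted to Maysoon's branch passes to Maysoon's issue by representation.
The 1/6 is divided into 3 equal shares of 1/18 among Nabil, Farouk, Ghada.
Nabil is living and takes 1/18.
Farouk is living and takes 1/18.
Ghada is living and takes 1/18.
Ibtisam predeceased; the 1/6 allotted to Ibtisam's branch passes to Ibtisam's issue by representation.
The 1/6 is divided into 3 equal shares of 1/18 among Bashir, Rashida, Khalida.
Bashir is living and takes 1/18.
Rashida is living and takes 1/18.
Khalida is living and takes 1/18.
Fahad is living and takes 1/6.

Bashir 1/18; Fahad 1/6; Farouk 1/18; Ghada 1/18; Khalida 1/18; Nabil 1/18; Rashida 1/18; Zuhair 1/2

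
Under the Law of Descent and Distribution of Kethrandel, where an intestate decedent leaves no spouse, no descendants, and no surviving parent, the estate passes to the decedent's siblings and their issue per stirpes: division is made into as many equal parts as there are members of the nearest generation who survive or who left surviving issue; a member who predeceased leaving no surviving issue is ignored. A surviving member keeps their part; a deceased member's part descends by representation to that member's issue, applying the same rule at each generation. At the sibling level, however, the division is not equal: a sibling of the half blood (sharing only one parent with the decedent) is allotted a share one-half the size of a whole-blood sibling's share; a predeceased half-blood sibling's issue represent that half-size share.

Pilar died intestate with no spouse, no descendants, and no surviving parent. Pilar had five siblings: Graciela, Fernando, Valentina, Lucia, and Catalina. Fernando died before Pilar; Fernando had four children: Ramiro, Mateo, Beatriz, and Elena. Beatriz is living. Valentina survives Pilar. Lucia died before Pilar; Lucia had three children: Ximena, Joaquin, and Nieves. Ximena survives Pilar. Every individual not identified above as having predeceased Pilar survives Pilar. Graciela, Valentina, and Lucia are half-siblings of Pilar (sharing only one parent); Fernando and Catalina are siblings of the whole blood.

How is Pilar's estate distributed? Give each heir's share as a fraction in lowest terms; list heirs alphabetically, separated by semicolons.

No spouse, descendants, or parent survives, so the estate passes to Pilar's siblings per stirpes.
Half-blood siblings count for one-half the weight of whole-blood siblings at the initial division.
Dividing 1 in proportion to weights (total weight 7/2): Graciela (weight 1/2) → 1/7; Fernando (weight 1) → 2/7; Valentina (weight 1/2) → 1/7; Lucia (weight 1/2) → 1/7; Catalina (weight 1) → 2/7.
Graciela is living and takes 1/7.
Fernando predeceased; the 2/7 allotted to Fernando's branch passes to Fernando's issue by representation.
The 2/7 is divided into 4 equal shares of 1/14 among Ramiro, Mateo, Beatriz, Elena.
Ramiro is living and takes 1/14.
Mateo is living and takes 1/14.
Beatriz is living and takes 1/14.
Elena is living and takes 1/14.
Valentina is living and takes 1/7.
Lucia predeceased; the 1/7 allotted to Lucia's branch passes to Lucia's issue by representation.
The 1/7 is divided into 3 equal shares of 1/21 among Ximena, Joaquin, Nieves.
Ximena is living and takes 1/21.
Joaquin is living and takes 1/21.
Nieves is living and takes 1/21.
Catalina is living and takes 2/7.

Beatriz 1/14; Catalina 2/7; Elena 1/14; Graciela 1/7; Joaquin 1/21; Mateo 1/14; Nieves 1/21; Ramiro 1/14; Valentina 1/7; Ximena 1/21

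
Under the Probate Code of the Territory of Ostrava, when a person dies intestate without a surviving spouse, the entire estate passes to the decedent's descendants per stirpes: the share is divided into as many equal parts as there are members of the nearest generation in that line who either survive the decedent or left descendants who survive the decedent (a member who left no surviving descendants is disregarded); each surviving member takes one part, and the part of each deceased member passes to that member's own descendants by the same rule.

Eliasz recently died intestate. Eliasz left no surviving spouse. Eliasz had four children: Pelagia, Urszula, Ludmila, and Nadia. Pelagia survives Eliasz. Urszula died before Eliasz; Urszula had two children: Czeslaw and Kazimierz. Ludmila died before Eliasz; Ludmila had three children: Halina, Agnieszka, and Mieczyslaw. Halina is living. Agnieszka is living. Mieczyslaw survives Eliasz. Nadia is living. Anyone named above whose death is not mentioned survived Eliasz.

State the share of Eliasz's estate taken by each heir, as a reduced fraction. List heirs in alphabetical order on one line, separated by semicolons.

Agnieszka 1/12; Czeslaw 1/8; Halina 1/12; Kazimierz 1/8; Mieczyslaw 1/12; Nadia 1/4; Pelagia 1/4

There is no surviving spouse, so the entire estate passes to Eliasz's descendants per stirpes.
The estate is divided into 4 equal shares of 1/4 among Pelagia, Urszula, Ludmila, Nadia.
Pelagia is living and takes 1/4.
Urszula predeceased; the 1/4 allotted to Urszula's branch passes to Urszula's issue by representation.
The 1/4 is divided into 2 equal shares of 1/8 among Czeslaw, Kazimierz.
Czeslaw is living and takes 1/8.
Kazimierz is living and takes 1/8.
Ludmila predeceased; the 1/4 allotted to Ludmila's branch passes to Ludmila's issue by representation.
The 1/4 is divided into 3 equal shares of 1/12 among Halina, Agnieszka, Mieczyslaw.
Halina is living and takes 1/12.
Agnieszka is living and takes 1/12.
Mieczyslaw is living and takes 1/12.
Nadia is living and takes 1/4.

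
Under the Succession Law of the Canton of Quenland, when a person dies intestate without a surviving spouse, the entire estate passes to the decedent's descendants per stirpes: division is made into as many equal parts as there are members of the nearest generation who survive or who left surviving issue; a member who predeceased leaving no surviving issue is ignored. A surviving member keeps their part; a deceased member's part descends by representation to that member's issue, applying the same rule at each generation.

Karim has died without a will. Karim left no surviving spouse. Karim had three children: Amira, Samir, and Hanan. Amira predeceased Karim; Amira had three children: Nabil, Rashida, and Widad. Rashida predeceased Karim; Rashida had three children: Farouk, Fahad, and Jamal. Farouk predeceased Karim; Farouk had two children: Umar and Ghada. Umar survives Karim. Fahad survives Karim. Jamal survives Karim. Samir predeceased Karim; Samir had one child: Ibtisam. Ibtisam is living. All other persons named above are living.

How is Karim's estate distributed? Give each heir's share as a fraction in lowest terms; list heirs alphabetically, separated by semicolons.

Fahad 1/27; Ghada 1/54; Hanan 1/3; Ibtisam 1/3; Jamal 1/27; Nabil 1/9; Umar 1/54; Widad 1/9

There is no surviving spouse, so the entire estate passes to Karim's descendants per stirpes.
The estate is divided into 3 equal shares of 1/3 among Amira, Samir, Hanan.
Amira predeceased; the 1/3 allotted to Amira's branch passes to Amira's issue by representation.
The 1/3 is divided into 3 equal shares of 1/9 among Nabil, Rashida, Widad.
Nabil is living and takes 1/9.
Rashida predeceased; the 1/9 allotted to Rashida's branch passes to Rashida's issue by representation.
The 1/9 is divided into 3 equal shares of 1/27 among Farouk, Fahad, Jamal.
Farouk predeceased; the 1/27 allotted to Farouk's branch passes to Farouk's issue by representation.
The 1/27 is divided into 2 equal shares of 1/54 among Umar, Ghada.
Umar is living and takes 1/54.
Ghada is living and takes 1/54.
Fahad is living and takes 1/27.
Jamal is living and takes 1/27.
Widad is living and takes 1/9.
Samir predeceased; the 1/3 allotted to Samir's branch passes to Samir's issue by representation.
Ibtisam is the sole taker at this level and receives the full 1/3.
Hanan is living and takes 1/3.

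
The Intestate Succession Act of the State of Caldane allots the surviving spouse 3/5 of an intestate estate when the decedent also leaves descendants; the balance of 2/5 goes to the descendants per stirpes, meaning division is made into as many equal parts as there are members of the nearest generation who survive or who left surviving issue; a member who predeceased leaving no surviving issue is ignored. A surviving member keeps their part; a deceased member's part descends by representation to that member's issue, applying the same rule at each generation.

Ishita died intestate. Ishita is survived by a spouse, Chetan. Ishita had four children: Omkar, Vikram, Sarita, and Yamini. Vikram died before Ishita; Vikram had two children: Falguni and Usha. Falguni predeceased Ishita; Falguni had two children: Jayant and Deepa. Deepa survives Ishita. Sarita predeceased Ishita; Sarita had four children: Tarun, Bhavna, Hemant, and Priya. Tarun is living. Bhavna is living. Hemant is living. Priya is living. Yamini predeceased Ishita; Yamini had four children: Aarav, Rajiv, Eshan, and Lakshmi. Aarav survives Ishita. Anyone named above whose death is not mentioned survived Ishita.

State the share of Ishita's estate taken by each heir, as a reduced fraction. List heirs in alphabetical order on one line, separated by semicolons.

Aarav 1/40; Bhavna 1/40; Chetan 3/5; Deepa 1/40; Eshan 1/40; Hemant 1/40; Jayant 1/40; Lakshmi 1/40; Omkar 1/10; Priya 1/40; Rajiv 1/40; Tarun 1/40; Usha 1/20

Chetan, as surviving spouse, takes 3/5.
The remaining 2/5 passes to Ishita's descendants per stirpes.
The 2/5 is divided into 4 equal shares of 1/10 among Omkar, Vikram, Sarita, Yamini.
Omkar is living and takes 1/10.
Vikram predeceased; the 1/10 allotted to Vikram's branch passes to Vikram's issue by representation.
The 1/10 is divided into 2 equal shares of 1/20 among Falguni, Usha.
Falguni predeceased; the 1/20 allotted to Falguni's branch passes to Falguni's issue by representation.
The 1/20 is divided into 2 equal shares of 1/40 among Jayant, Deepa.
Jayant is living and takes 1/40.
Deepa is living and takes 1/40.
Usha is living and takes 1/20.
Sarita predeceased; the 1/10 allotted to Sarita's branch passes to Sarita's issue by representation.
The 1/10 is divided into 4 equal shares of 1/40 among Tarun, Bhavna, Hemant, Priya.
Tarun is living and takes 1/40.
Bhavna is living and takes 1/40.
Hemant is living and takes 1/40.
Priya is living and takes 1/40.
Yamini predeceased; the 1/10 allotted to Yamini's branch passes to Yamini's issue by representation.
The 1/10 is divided into 4 equal shares of 1/40 among Aarav, Rajiv, Eshan, Lakshmi.
Aarav is living and takes 1/40.
Rajiv is living and takes 1/40.
Eshan is living and takes 1/40.
Lakshmi is living and takes 1/40.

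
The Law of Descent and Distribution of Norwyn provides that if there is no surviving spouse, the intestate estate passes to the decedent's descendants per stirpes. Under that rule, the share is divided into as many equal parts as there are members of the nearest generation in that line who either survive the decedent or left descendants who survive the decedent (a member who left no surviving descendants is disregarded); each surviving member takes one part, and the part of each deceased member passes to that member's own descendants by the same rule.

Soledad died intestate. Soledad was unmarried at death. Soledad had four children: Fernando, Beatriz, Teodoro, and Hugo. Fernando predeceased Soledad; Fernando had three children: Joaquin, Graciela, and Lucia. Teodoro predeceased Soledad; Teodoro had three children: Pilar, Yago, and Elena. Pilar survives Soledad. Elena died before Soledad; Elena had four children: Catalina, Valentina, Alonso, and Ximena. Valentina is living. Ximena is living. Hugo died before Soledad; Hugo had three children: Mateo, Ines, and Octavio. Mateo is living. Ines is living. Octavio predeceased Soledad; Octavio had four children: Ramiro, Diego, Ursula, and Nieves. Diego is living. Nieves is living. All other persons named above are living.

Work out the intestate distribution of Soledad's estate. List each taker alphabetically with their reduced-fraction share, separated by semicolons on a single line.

There is no surviving spouse, so the entire estate passes to Soledad's descendants per stirpes.
The estate is divided into 4 equal shares of 1/4 among Fernando, Beatriz, Teodoro, Hugo.
Fernando predeceased; the 1/4 allotted to Fernando's branch passes to Fernando's issue by representation.
The 1/4 is divided into 3 equal shares of 1/12 among Joaquin, Graciela, Lucia.
Joaquin is living and takes 1/12.
Graciela is living and takes 1/12.
Lucia is living and takes 1/12.
Beatriz is living and takes 1/4.
Teodoro predeceased; the 1/4 allotted to Teodoro's branch passes to Teodoro's issue by representation.
The 1/4 is divided into 3 equal shares of 1/12 among Pilar, Yago, Elena.
Pilar is living and takes 1/12.
Yago is living and takes 1/12.
Elena predeceased; the 1/12 allotted to Elena's branch passes to Elena's issue by representation.
The 1/12 is divided into 4 equal shares of 1/48 among Catalina, Valentina, Alonso, Ximena.
Catalina is living and takes 1/48.
Valentina is living and takes 1/48.
Alonso is living and takes 1/48.
Ximena is living and takes 1/48.
Hugo predeceased; the 1/4 allotted to Hugo's branch passes to Hugo's issue by representation.
The 1/4 is divided into 3 equal shares of 1/12 among Mateo, Ines, Octavio.
Mateo is living and takes 1/12.
Ines is living and takes 1/12.
Octavio predeceased; the 1/12 allotted to Octavio's branch passes to Octavio's issue by representation.
The 1/12 is divided into 4 equal shares of 1/48 among Ramiro, Diego, Ursula, Nieves.
Ramiro is living and takes 1/48.
Diego is living and takes 1/48.
Ursula is living and takes 1/48.
Nieves is living and takes 1/48.

Alonso 1/48; Beatriz 1/4; Catalina 1/48; Diego 1/48; Graciela 1/12; Ines 1/12; Joaquin 1/12; Lucia 1/12; Mateo 1/12; Nieves 1/48; Pilar 1/12; Ramiro 1/48; Ursula 1/48; Valentina 1/48; Ximena 1/48; Yago 1/12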